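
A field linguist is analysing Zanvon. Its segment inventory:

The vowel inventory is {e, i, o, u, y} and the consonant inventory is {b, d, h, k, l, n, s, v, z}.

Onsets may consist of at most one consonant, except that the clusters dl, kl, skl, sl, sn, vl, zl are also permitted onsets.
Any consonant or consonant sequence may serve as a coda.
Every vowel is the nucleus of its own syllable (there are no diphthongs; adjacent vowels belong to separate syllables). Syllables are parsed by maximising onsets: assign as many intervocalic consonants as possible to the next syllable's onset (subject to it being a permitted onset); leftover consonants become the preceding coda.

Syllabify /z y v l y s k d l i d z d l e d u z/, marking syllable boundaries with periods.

The vowels are y, y, i, e, u — 5 nuclei, so 5 syllables.
/y…y/ gap (V1→V2): /vl/ is a licit onset in full, so it all attaches to the next syllable.
/y…i/ gap (V2→V3): /skdl/ splits as /sk/ + /dl/ (/dl/ is the longest suffix that is a licit onset).
/i…e/ gap (V3→V4): /dzdl/ splits as /dz/ + /dl/ (/dl/ is the longest suffix that is a licit onset).
/e…u/ gap (V4→V5): /d/ is a single consonant, so it becomes the next onset.

zy.vlysk.dlidz.dle.duz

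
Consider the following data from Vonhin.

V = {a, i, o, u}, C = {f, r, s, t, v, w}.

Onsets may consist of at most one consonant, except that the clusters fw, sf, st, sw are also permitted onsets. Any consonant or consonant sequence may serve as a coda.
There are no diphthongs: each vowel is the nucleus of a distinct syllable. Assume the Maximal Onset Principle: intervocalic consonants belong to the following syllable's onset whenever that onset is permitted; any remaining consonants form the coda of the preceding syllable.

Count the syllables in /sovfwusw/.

Nuclei (vowels): o, u → 2 syllables.

2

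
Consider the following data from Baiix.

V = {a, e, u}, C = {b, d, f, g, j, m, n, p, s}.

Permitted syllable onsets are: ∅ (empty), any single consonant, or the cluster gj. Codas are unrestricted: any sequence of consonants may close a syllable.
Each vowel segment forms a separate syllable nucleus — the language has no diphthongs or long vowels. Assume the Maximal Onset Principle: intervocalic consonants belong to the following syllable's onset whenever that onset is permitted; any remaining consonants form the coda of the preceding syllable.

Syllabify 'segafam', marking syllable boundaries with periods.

se.ga.fam

Nuclei (vowels): e, a, a → 3 syllables.
σ1/σ2 boundary: just /g/ — single C goes to the following onset.
σ2/σ3 boundary: /f/ → onset of the next syllable (single consonants are always licit onsets).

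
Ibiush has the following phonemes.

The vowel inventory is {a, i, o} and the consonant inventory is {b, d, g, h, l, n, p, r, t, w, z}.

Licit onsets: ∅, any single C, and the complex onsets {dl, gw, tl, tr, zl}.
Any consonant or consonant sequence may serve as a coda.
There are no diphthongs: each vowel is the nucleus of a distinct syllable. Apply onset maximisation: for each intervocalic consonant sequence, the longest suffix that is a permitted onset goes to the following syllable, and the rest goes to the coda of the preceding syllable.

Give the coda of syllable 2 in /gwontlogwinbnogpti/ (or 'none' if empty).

The vowels are o, o, i, o, i — 5 nuclei, so 5 syllables.
σ1/σ2 boundary: /ntl/ splits as /n/ + /tl/ (/tl/ is the longest suffix that is a licit onset).
σ2/σ3 boundary: cluster /gw/ — /gw/ is itself a permitted onset, so the whole cluster goes right; preceding coda = ∅.
σ3/σ4 boundary: /nbn/ — longest licit onset from the right is /n/, leaving /nb/ as coda.
σ4/σ5 boundary: /gpt/ — longest licit onset from the right is /t/, leaving /gp/ as coda.
So the parse is gwon.tlo.gwinb.nogp.ti.
Syllable 2 is /tlo/: onset /tl/, nucleus /o/, coda ∅.

none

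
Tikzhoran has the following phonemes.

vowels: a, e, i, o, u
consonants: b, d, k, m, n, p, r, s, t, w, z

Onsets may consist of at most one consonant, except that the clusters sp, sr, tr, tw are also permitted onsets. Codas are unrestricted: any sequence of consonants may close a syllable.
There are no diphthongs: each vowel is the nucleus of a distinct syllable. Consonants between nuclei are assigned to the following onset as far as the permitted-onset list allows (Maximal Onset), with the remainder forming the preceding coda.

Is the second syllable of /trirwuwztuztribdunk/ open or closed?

closed

The vowels are i, u, u, i, u — 5 nuclei, so 5 syllables.
V1 /i/ – V2 /u/: /rw/; trying suffixes from longest down, /w/ is the first permitted one, so coda /r/ | onset /w/.
V2 /u/ – V3 /u/: /wzt/ splits as /wz/ + /t/ (/t/ is the longest suffix that is a licit onset).
V3 /u/ – V4 /i/: /ztr/; trying suffixes from longest down, /tr/ is the first permitted one, so coda /z/ | onset /tr/.
V4 /i/ – V5 /u/: /bd/; trying suffixes from longest down, /d/ is the first permitted one, so coda /b/ | onset /d/.
Syllabification: trir.wuwz.tuz.trib.dunk.
Syllable 2 is /wuwz/ with coda /wz/, so it is closed.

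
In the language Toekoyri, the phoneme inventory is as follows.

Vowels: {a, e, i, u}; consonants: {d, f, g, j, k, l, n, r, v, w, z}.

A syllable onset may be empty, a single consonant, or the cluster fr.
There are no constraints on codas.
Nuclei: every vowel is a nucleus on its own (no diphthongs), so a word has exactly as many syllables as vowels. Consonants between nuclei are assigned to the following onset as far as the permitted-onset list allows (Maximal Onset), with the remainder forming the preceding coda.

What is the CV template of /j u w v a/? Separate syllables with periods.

CVC.CV

The vowels are u, a — 2 nuclei, so 2 syllables.
Between /u/ (V1) and /a/ (V2): /wv/; trying suffixes from longest down, /v/ is the first permitted one, so coda /w/ | onset /v/.
So the parse is juw.va.
Mapping each syllable to C/V: /juw/ → CVC, /va/ → CV.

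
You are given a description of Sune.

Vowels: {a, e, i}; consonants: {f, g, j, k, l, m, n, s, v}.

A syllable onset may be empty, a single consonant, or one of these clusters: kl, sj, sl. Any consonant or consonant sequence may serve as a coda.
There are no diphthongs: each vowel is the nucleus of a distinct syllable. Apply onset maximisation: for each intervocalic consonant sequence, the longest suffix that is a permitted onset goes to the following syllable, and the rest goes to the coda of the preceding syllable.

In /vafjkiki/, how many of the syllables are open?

Vowels present: a, i, i; each is a nucleus, giving 3 syllables.
Between /a/ (V1) and /i/ (V2): /fjk/ splits as /fj/ + /k/ (/k/ is the longest suffix that is a licit onset).
Between /i/ (V2) and /i/ (V3): /k/ → onset of the next syllable (single consonants are always licit onsets).
Putting it together: vafj.ki.ki.
Classifying each syllable: /vafj/ (closed), /ki/ (open), /ki/ (open).
Open syllables: 2.

2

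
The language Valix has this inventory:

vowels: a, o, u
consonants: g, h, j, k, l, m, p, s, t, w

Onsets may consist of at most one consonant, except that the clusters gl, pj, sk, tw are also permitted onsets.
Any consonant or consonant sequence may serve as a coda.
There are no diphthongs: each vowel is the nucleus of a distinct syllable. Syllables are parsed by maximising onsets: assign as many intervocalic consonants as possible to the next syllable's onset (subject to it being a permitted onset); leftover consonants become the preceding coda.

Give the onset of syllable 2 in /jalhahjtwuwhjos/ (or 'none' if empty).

h

Vowels present: a, a, u, o; each is a nucleus, giving 4 syllables.
σ1/σ2 boundary: /lh/ — longest licit onset from the right is /h/, leaving /l/ as coda.
σ2/σ3 boundary: cluster /hjtw/ — the longest permitted-onset suffix is /tw/; onset = /tw/, preceding coda = /hj/.
σ3/σ4 boundary: /whj/ splits as /wh/ + /j/ (/j/ is the longest suffix that is a licit onset).
Syllabification: jal.hahj.twuwh.jos.
Syllable 2 is /hahj/: onset /h/, nucleus /a/, coda /hj/.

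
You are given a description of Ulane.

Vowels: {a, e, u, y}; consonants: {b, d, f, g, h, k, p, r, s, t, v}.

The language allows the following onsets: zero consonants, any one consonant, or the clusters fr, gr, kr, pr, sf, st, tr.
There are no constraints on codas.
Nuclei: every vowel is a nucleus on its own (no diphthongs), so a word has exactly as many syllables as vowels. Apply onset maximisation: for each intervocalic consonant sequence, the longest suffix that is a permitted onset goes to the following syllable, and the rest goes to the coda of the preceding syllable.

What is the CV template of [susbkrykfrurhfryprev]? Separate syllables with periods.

CVCC.CCVC.CCVCC.CCV.CCVC

Nuclei (vowels): u, y, u, y, e → 5 syllables.
V1 /u/ – V2 /y/: cluster /sbkr/ — the longest permitted-onset suffix is /kr/; onset = /kr/, preceding coda = /sb/.
V2 /y/ – V3 /u/: cluster /kfr/ — the longest permitted-onset suffix is /fr/; onset = /fr/, preceding coda = /k/.
V3 /u/ – V4 /y/: /rhfr/; trying suffixes from longest down, /fr/ is the first permitted one, so coda /rh/ | onset /fr/.
V4 /y/ – V5 /e/: cluster /pr/ — /pr/ is itself a permitted onset, so the whole cluster goes right; preceding coda = ∅.
Syllabification: susb.kryk.frurh.fry.prev.
Mapping each syllable to C/V: /susb/ → CVCC, /kryk/ → CCVC, /frurh/ → CCVCC, /fry/ → CCV, /prev/ → CCVC.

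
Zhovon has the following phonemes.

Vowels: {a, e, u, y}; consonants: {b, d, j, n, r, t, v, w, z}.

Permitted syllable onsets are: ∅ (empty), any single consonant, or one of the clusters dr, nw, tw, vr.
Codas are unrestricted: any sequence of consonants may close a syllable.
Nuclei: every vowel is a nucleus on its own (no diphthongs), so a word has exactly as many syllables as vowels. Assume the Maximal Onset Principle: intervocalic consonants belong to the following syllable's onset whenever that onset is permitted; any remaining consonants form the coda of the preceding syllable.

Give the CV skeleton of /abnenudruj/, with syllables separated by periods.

VC.CV.CV.CCVC

Vowels present: a, e, u, u; each is a nucleus, giving 4 syllables.
/a…e/ gap (V1→V2): /bn/ — longest licit onset from the right is /n/, leaving /b/ as coda.
/e…u/ gap (V2→V3): /n/ is a single consonant, so it becomes the next onset.
/u…u/ gap (V3→V4): /dr/ is a licit onset in full, so it all attaches to the next syllable.
Result: ab.ne.nu.druj.
Mapping each syllable to C/V: /ab/ → VC, /ne/ → CV, /nu/ → CV, /druj/ → CCVC.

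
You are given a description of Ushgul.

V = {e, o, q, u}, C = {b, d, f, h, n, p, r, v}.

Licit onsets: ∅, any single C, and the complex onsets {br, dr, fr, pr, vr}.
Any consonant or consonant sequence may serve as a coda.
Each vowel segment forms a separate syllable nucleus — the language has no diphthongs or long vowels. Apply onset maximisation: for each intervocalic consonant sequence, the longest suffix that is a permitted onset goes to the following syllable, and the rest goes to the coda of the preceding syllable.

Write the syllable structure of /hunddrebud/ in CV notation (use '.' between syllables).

Nuclei (vowels): u, e, u → 3 syllables.
Between /u/ (V1) and /e/ (V2): cluster /nddr/ — the longest permitted-onset suffix is /dr/; onset = /dr/, preceding coda = /nd/.
Between /e/ (V2) and /u/ (V3): /b/ → onset of the next syllable (single consonants are always licit onsets).
So the parse is hund.dre.bud.
Mapping each syllable to C/V: /hund/ → CVCC, /dre/ → CCV, /bud/ → CVC.

CVCC.CCV.CVC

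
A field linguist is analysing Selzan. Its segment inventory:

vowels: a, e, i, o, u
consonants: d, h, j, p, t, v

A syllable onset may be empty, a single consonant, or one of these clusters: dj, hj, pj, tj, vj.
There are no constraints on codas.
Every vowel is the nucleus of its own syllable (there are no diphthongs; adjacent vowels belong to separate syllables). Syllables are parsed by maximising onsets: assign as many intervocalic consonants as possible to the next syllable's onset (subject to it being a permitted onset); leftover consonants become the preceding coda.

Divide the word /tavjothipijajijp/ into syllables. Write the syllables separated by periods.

The vowels are a, o, i, i, a, i — 6 nuclei, so 6 syllables.
/a…o/ gap (V1→V2): /vj/ is a licit onset in full, so it all attaches to the next syllable.
/o…i/ gap (V2→V3): /th/ splits as /t/ + /h/ (/h/ is the longest suffix that is a licit onset).
/i…i/ gap (V3→V4): just /p/ — single C goes to the following onset.
/i…a/ gap (V4→V5): /j/ → onset of the next syllable (single consonants are always licit onsets).
/a…i/ gap (V5→V6): /j/ is a single consonant, so it becomes the next onset.

ta.vjot.hi.pi.ja.jijp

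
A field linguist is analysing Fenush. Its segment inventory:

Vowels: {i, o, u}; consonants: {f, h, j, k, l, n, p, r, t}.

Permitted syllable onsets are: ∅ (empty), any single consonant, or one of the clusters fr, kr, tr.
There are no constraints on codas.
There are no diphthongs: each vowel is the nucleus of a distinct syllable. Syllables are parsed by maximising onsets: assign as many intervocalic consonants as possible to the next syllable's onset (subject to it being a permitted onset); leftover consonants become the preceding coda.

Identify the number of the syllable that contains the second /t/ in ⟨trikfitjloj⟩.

The vowels are i, i, o — 3 nuclei, so 3 syllables.
σ1/σ2 boundary: /kf/ — longest licit onset from the right is /f/, leaving /k/ as coda.
σ2/σ3 boundary: /tjl/; trying suffixes from longest down, /l/ is the first permitted one, so coda /tj/ | onset /l/.
Syllabification: trik.fitj.loj.
The second /t/ is in the coda of syllable 2 (/fitj/).

2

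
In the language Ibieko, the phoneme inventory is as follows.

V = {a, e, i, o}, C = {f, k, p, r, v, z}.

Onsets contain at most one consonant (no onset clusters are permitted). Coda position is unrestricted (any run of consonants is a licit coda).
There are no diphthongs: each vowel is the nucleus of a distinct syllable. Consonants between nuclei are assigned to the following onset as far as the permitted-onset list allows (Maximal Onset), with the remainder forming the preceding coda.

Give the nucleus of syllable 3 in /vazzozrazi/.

a

Vowels present: a, o, a, i; each is a nucleus, giving 4 syllables.
The third nucleus (vowel 3 from the left) is /a/.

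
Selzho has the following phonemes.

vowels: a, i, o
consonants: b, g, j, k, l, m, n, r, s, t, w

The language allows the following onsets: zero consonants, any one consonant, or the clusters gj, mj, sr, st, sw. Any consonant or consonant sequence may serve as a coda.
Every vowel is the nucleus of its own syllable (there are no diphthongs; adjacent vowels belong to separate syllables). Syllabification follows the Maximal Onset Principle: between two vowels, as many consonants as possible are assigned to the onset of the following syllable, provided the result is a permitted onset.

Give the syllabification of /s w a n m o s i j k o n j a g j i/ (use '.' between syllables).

swan.mo.sij.kon.ja.gji

Vowels present: a, o, i, o, a, i; each is a nucleus, giving 6 syllables.
/a…o/ gap (V1→V2): /nm/; trying suffixes from longest down, /m/ is the first permitted one, so coda /n/ | onset /m/.
/o…i/ gap (V2→V3): /s/ is a single consonant, so it becomes the next onset.
/i…o/ gap (V3→V4): cluster /jk/ — the longest permitted-onset suffix is /k/; onset = /k/, preceding coda = /j/.
/o…a/ gap (V4→V5): cluster /nj/ — the longest permitted-onset suffix is /j/; onset = /j/, preceding coda = /n/.
/a…i/ gap (V5→V6): cluster /gj/ — /gj/ is itself a permitted onset, so the whole cluster goes right; preceding coda = ∅.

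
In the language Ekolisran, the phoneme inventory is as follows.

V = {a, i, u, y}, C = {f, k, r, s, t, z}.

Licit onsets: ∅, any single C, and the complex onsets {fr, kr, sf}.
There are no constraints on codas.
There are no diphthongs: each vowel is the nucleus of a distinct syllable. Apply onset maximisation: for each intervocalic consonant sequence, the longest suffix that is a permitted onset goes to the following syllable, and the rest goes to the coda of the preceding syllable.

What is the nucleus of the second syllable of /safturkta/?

The vowels are a, u, a — 3 nuclei, so 3 syllables.
The second nucleus (vowel 2 from the left) is /u/.

u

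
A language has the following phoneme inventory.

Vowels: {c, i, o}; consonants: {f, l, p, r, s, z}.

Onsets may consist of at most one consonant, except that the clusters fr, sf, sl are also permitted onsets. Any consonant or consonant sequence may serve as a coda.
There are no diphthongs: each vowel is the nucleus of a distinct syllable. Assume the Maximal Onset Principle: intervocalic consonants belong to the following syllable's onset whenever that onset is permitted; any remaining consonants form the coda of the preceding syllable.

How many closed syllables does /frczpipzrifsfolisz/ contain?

Nuclei (vowels): c, i, i, o, i → 5 syllables.
σ1/σ2 boundary: /zp/; trying suffixes from longest down, /p/ is the first permitted one, so coda /z/ | onset /p/.
σ2/σ3 boundary: /pzr/; trying suffixes from longest down, /r/ is the first permitted one, so coda /pz/ | onset /r/.
σ3/σ4 boundary: /fsf/ — longest licit onset from the right is /sf/, leaving /f/ as coda.
σ4/σ5 boundary: /l/ is a single consonant, so it becomes the next onset.
So the parse is frcz.pipz.rif.sfo.lisz.
Classifying each syllable: /frcz/ (closed), /pipz/ (closed), /rif/ (closed), /sfo/ (open), /lisz/ (closed).
Closed syllables: 4.

4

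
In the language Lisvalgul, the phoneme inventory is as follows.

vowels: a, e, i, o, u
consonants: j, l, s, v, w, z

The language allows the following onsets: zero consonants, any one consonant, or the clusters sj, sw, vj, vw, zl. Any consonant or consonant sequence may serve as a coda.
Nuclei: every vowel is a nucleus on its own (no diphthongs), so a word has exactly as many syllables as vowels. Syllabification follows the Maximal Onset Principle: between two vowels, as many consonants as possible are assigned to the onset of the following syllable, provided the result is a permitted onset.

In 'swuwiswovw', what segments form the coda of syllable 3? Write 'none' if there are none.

vw

Nuclei (vowels): u, i, o → 3 syllables.
σ1/σ2 boundary: just /w/ — single C goes to the following onset.
σ2/σ3 boundary: /sw/ — entire cluster is a permitted onset → onset /sw/, coda ∅.
Putting it together: swu.wi.swovw.
Syllable 3 is /swovw/: onset /sw/, nucleus /o/, coda /vw/.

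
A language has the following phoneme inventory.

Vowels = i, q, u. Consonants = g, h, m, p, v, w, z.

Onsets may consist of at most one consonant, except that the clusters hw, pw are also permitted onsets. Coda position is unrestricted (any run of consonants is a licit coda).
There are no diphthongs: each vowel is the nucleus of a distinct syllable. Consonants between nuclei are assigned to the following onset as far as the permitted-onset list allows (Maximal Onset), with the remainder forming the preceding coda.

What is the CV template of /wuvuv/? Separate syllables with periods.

Nuclei (vowels): u, u → 2 syllables.
Between /u/ (V1) and /u/ (V2): just /v/ — single C goes to the following onset.
Putting it together: wu.vuv.
Mapping each syllable to C/V: /wu/ → CV, /vuv/ → CVC.

CV.CVC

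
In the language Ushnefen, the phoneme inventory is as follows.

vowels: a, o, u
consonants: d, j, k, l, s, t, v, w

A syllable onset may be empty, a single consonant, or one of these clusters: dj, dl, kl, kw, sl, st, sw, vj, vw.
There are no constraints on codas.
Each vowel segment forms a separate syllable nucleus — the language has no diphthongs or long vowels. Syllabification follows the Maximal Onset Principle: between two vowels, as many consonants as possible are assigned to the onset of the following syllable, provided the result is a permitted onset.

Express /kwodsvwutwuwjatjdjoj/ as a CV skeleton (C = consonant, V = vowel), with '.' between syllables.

The vowels are o, u, u, a, o — 5 nuclei, so 5 syllables.
/o…u/ gap (V1→V2): /dsvw/ — longest licit onset from the right is /vw/, leaving /ds/ as coda.
/u…u/ gap (V2→V3): /tw/; trying suffixes from longest down, /w/ is the first permitted one, so coda /t/ | onset /w/.
/u…a/ gap (V3→V4): /wj/ splits as /w/ + /j/ (/j/ is the longest suffix that is a licit onset).
/a…o/ gap (V4→V5): /tjdj/; trying suffixes from longest down, /dj/ is the first permitted one, so coda /tj/ | onset /dj/.
Result: kwods.vwut.wuw.jatj.djoj.
Mapping each syllable to C/V: /kwods/ → CCVCC, /vwut/ → CCVC, /wuw/ → CVC, /jatj/ → CVCC, /djoj/ → CCVC.

CCVCC.CCVC.CVC.CVCC.CCVC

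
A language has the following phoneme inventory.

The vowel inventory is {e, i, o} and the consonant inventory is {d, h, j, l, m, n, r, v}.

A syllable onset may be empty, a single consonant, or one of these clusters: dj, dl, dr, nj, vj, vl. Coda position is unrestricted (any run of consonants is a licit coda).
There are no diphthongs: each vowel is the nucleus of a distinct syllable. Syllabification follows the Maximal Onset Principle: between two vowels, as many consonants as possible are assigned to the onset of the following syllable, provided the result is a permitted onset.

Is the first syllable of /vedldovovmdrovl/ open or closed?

The vowels are e, o, o, o — 4 nuclei, so 4 syllables.
σ1/σ2 boundary: /dld/ splits as /dl/ + /d/ (/d/ is the longest suffix that is a licit onset).
σ2/σ3 boundary: /v/ → onset of the next syllable (single consonants are always licit onsets).
σ3/σ4 boundary: /vmdr/ — longest licit onset from the right is /dr/, leaving /vm/ as coda.
Putting it together: vedl.do.vovm.drovl.
Syllable 1 is /vedl/ with coda /dl/, so it is closed.

closed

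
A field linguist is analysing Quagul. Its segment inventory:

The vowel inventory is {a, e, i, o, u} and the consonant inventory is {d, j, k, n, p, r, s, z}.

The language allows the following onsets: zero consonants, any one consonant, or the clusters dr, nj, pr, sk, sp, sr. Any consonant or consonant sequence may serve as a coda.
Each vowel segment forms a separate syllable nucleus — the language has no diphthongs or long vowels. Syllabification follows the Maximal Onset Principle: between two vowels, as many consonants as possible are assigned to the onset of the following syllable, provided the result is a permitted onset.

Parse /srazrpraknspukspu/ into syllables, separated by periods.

srazr.prakn.spuk.spu

Nuclei (vowels): a, a, u, u → 4 syllables.
/a…a/ gap (V1→V2): cluster /zrpr/ — the longest permitted-onset suffix is /pr/; onset = /pr/, preceding coda = /zr/.
/a…u/ gap (V2→V3): /knsp/ — longest licit onset from the right is /sp/, leaving /kn/ as coda.
/u…u/ gap (V3→V4): /ksp/; trying suffixes from longest down, /sp/ is the first permitted one, so coda /k/ | onset /sp/.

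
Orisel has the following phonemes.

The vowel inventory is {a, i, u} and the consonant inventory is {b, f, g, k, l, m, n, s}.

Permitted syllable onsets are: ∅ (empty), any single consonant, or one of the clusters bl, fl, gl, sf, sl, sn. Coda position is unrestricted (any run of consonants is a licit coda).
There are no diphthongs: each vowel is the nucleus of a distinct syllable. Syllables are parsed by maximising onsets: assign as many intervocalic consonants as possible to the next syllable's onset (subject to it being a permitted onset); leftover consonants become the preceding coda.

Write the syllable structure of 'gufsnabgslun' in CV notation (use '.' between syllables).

The vowels are u, a, u — 3 nuclei, so 3 syllables.
/u…a/ gap (V1→V2): /fsn/; trying suffixes from longest down, /sn/ is the first permitted one, so coda /f/ | onset /sn/.
/a…u/ gap (V2→V3): cluster /bgsl/ — the longest permitted-onset suffix is /sl/; onset = /sl/, preceding coda = /bg/.
Putting it together: guf.snabg.slun.
Mapping each syllable to C/V: /guf/ → CVC, /snabg/ → CCVCC, /slun/ → CCVC.

CVC.CCVCC.CCVC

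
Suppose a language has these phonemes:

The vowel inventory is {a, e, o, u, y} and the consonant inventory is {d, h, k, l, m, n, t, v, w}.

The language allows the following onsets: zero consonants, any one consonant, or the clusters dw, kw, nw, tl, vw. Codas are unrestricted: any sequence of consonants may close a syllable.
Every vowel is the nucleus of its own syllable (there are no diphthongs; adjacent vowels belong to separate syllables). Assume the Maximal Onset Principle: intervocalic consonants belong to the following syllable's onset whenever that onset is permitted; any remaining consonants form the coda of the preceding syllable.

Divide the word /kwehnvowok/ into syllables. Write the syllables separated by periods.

kwehn.vo.wok

Vowels present: e, o, o; each is a nucleus, giving 3 syllables.
Between /e/ (V1) and /o/ (V2): /hnv/ — longest licit onset from the right is /v/, leaving /hn/ as coda.
Between /o/ (V2) and /o/ (V3): just /w/ — single C goes to the following onset.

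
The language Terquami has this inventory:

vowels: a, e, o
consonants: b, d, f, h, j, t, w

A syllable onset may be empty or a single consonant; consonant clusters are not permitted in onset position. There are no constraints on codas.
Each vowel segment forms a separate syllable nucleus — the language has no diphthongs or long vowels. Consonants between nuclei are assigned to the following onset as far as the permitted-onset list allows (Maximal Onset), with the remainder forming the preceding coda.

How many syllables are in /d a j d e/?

Nuclei (vowels): a, e → 2 syllables.

2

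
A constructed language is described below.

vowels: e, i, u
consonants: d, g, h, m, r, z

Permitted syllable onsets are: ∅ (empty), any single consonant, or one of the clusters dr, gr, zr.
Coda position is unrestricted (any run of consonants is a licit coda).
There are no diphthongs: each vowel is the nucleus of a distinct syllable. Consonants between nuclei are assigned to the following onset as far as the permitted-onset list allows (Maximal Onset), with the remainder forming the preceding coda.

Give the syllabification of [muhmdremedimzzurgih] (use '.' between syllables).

muhm.dre.me.dimz.zur.gih

Vowels present: u, e, e, i, u, i; each is a nucleus, giving 6 syllables.
σ1/σ2 boundary: /hmdr/ — longest licit onset from the right is /dr/, leaving /hm/ as coda.
σ2/σ3 boundary: /m/ → onset of the next syllable (single consonants are always licit onsets).
σ3/σ4 boundary: /d/ → onset of the next syllable (single consonants are always licit onsets).
σ4/σ5 boundary: /mzz/; trying suffixes from longest down, /z/ is the first permitted one, so coda /mz/ | onset /z/.
σ5/σ6 boundary: /rg/; trying suffixes from longest down, /g/ is the first permitted one, so coda /r/ | onset /g/.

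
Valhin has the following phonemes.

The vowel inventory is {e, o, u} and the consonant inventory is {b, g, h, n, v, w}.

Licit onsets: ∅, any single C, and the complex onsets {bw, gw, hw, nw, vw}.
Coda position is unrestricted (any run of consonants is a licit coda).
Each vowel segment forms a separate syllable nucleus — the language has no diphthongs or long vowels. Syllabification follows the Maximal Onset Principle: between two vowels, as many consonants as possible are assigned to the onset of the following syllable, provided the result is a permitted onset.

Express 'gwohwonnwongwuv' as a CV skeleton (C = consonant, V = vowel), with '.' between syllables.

CCV.CCVC.CCVC.CCVC

Vowels present: o, o, o, u; each is a nucleus, giving 4 syllables.
Between /o/ (V1) and /o/ (V2): /hw/ — entire cluster is a permitted onset → onset /hw/, coda ∅.
Between /o/ (V2) and /o/ (V3): cluster /nnw/ — the longest permitted-onset suffix is /nw/; onset = /nw/, preceding coda = /n/.
Between /o/ (V3) and /u/ (V4): /ngw/ splits as /n/ + /gw/ (/gw/ is the longest suffix that is a licit onset).
So the parse is gwo.hwon.nwon.gwuv.
Mapping each syllable to C/V: /gwo/ → CCV, /hwon/ → CCVC, /nwon/ → CCVC, /gwuv/ → CCVC.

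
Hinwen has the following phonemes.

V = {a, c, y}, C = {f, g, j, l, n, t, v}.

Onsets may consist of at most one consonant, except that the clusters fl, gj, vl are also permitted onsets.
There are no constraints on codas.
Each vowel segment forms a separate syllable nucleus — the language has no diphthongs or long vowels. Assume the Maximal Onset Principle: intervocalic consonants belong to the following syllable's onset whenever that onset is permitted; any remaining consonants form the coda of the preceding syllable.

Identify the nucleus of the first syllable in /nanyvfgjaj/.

a

Nuclei (vowels): a, y, a → 3 syllables.
The first nucleus (vowel 1 from the left) is /a/.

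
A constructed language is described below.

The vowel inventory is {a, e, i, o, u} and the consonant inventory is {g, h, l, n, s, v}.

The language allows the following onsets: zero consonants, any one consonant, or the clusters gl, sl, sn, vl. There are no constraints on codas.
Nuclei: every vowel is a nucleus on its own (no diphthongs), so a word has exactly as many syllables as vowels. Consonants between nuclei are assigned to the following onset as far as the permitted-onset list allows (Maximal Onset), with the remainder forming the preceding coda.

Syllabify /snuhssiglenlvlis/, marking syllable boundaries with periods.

The vowels are u, i, e, i — 4 nuclei, so 4 syllables.
σ1/σ2 boundary: cluster /hss/ — the longest permitted-onset suffix is /s/; onset = /s/, preceding coda = /hs/.
σ2/σ3 boundary: /gl/ — entire cluster is a permitted onset → onset /gl/, coda ∅.
σ3/σ4 boundary: /nlvl/ — longest licit onset from the right is /vl/, leaving /nl/ as coda.

snuhs.si.glenl.vlis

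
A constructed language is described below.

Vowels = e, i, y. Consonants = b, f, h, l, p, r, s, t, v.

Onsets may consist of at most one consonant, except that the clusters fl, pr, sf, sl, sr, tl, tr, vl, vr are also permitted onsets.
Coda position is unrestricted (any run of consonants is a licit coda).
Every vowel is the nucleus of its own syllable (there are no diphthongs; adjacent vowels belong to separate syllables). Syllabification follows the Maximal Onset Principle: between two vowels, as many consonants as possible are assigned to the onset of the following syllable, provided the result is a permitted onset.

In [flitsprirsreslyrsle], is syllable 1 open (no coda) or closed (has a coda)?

closed

Nuclei (vowels): i, i, e, y, e → 5 syllables.
V1 /i/ – V2 /i/: /tspr/ — longest licit onset from the right is /pr/, leaving /ts/ as coda.
V2 /i/ – V3 /e/: /rsr/; trying suffixes from longest down, /sr/ is the first permitted one, so coda /r/ | onset /sr/.
V3 /e/ – V4 /y/: cluster /sl/ — /sl/ is itself a permitted onset, so the whole cluster goes right; preceding coda = ∅.
V4 /y/ – V5 /e/: /rsl/ — longest licit onset from the right is /sl/, leaving /r/ as coda.
So the parse is flits.prir.sre.slyr.sle.
Syllable 1 is /flits/ with coda /ts/, so it is closed.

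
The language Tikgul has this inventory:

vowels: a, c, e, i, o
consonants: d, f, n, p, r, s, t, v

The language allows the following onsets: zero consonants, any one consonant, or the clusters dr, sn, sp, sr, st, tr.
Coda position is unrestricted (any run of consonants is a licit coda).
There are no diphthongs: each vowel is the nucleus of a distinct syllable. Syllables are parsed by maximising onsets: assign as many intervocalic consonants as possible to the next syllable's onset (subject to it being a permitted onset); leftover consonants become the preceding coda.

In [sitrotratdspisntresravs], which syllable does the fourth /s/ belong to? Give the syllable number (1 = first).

6

Nuclei (vowels): i, o, a, i, e, a → 6 syllables.
V1 /i/ – V2 /o/: cluster /tr/ — /tr/ is itself a permitted onset, so the whole cluster goes right; preceding coda = ∅.
V2 /o/ – V3 /a/: /tr/ is a licit onset in full, so it all attaches to the next syllable.
V3 /a/ – V4 /i/: cluster /tdsp/ — the longest permitted-onset suffix is /sp/; onset = /sp/, preceding coda = /td/.
V4 /i/ – V5 /e/: /sntr/; trying suffixes from longest down, /tr/ is the first permitted one, so coda /sn/ | onset /tr/.
V5 /e/ – V6 /a/: /sr/ — entire cluster is a permitted onset → onset /sr/, coda ∅.
So the parse is si.tro.tratd.spisn.tre.sravs.
The fourth /s/ is in the onset of syllable 6 (/sravs/).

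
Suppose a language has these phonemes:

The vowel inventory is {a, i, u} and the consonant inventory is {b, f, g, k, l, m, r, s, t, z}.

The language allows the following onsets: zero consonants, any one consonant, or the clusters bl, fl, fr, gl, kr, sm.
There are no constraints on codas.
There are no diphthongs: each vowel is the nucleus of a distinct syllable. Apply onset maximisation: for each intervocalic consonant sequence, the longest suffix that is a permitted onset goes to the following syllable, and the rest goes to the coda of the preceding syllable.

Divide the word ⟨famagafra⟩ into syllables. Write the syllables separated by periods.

fa.ma.ga.fra

The vowels are a, a, a, a — 4 nuclei, so 4 syllables.
V1 /a/ – V2 /a/: just /m/ — single C goes to the following onset.
V2 /a/ – V3 /a/: just /g/ — single C goes to the following onset.
V3 /a/ – V4 /a/: /fr/ is a licit onset in full, so it all attaches to the next syllable.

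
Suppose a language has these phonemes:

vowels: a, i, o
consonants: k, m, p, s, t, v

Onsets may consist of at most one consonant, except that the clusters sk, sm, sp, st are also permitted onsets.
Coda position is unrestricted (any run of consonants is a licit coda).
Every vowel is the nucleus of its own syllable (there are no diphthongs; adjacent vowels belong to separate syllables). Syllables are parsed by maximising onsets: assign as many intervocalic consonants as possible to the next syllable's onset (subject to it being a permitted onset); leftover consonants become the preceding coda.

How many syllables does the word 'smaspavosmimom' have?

Vowels present: a, a, o, i, o; each is a nucleus, giving 5 syllables.

5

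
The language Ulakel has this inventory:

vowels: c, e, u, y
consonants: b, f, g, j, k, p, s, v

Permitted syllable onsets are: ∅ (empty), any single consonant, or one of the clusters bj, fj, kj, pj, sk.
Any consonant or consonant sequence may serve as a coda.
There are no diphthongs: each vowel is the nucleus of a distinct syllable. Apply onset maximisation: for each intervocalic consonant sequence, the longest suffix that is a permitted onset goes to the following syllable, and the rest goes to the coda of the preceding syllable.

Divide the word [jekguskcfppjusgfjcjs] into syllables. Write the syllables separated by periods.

jek.gu.skcfp.pjusg.fjcjs

The vowels are e, u, c, u, c — 5 nuclei, so 5 syllables.
Between /e/ (V1) and /u/ (V2): cluster /kg/ — the longest permitted-onset suffix is /g/; onset = /g/, preceding coda = /k/.
Between /u/ (V2) and /c/ (V3): cluster /sk/ — /sk/ is itself a permitted onset, so the whole cluster goes right; preceding coda = ∅.
Between /c/ (V3) and /u/ (V4): /fppj/ — longest licit onset from the right is /pj/, leaving /fp/ as coda.
Between /u/ (V4) and /c/ (V5): /sgfj/; trying suffixes from longest down, /fj/ is the first permitted one, so coda /sg/ | onset /fj/.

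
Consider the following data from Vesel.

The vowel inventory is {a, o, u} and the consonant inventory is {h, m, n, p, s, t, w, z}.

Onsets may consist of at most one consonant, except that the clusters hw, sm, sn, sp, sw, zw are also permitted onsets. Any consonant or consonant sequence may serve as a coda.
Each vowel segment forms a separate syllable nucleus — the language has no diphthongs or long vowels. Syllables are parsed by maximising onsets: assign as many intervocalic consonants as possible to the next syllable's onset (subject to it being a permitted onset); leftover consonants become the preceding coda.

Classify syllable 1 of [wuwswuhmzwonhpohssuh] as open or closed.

Vowels present: u, u, o, o, u; each is a nucleus, giving 5 syllables.
V1 /u/ – V2 /u/: /wsw/; trying suffixes from longest down, /sw/ is the first permitted one, so coda /w/ | onset /sw/.
V2 /u/ – V3 /o/: /hmzw/ splits as /hm/ + /zw/ (/zw/ is the longest suffix that is a licit onset).
V3 /o/ – V4 /o/: /nhp/ splits as /nh/ + /p/ (/p/ is the longest suffix that is a licit onset).
V4 /o/ – V5 /u/: /hss/ — longest licit onset from the right is /s/, leaving /hs/ as coda.
So the parse is wuw.swuhm.zwonh.pohs.suh.
Syllable 1 is /wuw/ with coda /w/, so it is closed.

closed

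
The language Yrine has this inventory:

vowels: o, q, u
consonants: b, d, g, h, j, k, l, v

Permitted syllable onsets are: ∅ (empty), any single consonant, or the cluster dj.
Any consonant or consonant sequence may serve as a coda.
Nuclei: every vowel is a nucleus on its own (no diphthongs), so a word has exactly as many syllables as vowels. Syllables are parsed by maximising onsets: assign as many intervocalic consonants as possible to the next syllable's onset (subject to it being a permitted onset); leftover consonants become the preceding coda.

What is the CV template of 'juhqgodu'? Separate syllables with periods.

The vowels are u, q, o, u — 4 nuclei, so 4 syllables.
V1 /u/ – V2 /q/: /h/ → onset of the next syllable (single consonants are always licit onsets).
V2 /q/ – V3 /o/: /g/ is a single consonant, so it becomes the next onset.
V3 /o/ – V4 /u/: just /d/ — single C goes to the following onset.
Result: ju.hq.go.du.
Mapping each syllable to C/V: /ju/ → CV, /hq/ → CV, /go/ → CV, /du/ → CV.

CV.CV.CV.CV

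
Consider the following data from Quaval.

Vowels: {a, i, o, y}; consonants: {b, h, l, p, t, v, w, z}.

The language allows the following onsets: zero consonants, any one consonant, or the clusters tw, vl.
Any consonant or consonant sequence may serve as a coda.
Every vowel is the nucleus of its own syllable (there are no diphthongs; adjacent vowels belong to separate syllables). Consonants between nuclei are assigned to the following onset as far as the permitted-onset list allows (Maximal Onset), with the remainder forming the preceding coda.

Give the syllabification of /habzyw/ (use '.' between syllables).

Nuclei (vowels): a, y → 2 syllables.
/a…y/ gap (V1→V2): cluster /bz/ — the longest permitted-onset suffix is /z/; onset = /z/, preceding coda = /b/.

hab.zyw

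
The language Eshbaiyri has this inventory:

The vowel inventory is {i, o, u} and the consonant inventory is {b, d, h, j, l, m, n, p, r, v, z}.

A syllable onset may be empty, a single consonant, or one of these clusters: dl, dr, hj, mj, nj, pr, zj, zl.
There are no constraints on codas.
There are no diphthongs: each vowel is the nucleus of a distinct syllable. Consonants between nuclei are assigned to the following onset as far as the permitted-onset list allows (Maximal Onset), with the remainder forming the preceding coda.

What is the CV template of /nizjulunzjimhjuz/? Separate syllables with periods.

Nuclei (vowels): i, u, u, i, u → 5 syllables.
Between /i/ (V1) and /u/ (V2): /zj/ is a licit onset in full, so it all attaches to the next syllable.
Between /u/ (V2) and /u/ (V3): /l/ is a single consonant, so it becomes the next onset.
Between /u/ (V3) and /i/ (V4): /nzj/ splits as /n/ + /zj/ (/zj/ is the longest suffix that is a licit onset).
Between /i/ (V4) and /u/ (V5): /mhj/ — longest licit onset from the right is /hj/, leaving /m/ as coda.
Syllabification: ni.zju.lun.zjim.hjuz.
Mapping each syllable to C/V: /ni/ → CV, /zju/ → CCV, /lun/ → CVC, /zjim/ → CCVC, /hjuz/ → CCVC.

CV.CCV.CVC.CCVC.CCVC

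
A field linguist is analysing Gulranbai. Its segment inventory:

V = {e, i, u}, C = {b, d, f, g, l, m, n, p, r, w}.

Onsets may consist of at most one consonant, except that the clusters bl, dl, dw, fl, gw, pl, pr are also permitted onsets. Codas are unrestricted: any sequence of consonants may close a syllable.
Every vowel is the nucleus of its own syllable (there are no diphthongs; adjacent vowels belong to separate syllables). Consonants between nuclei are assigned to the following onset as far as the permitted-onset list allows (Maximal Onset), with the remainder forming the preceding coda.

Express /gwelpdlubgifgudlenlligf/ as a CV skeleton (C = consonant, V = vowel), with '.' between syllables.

CCVCC.CCVC.CVC.CV.CCVCC.CVCC

The vowels are e, u, i, u, e, i — 6 nuclei, so 6 syllables.
Between /e/ (V1) and /u/ (V2): cluster /lpdl/ — the longest permitted-onset suffix is /dl/; onset = /dl/, preceding coda = /lp/.
Between /u/ (V2) and /i/ (V3): cluster /bg/ — the longest permitted-onset suffix is /g/; onset = /g/, preceding coda = /b/.
Between /i/ (V3) and /u/ (V4): /fg/ splits as /f/ + /g/ (/g/ is the longest suffix that is a licit onset).
Between /u/ (V4) and /e/ (V5): /dl/ is a licit onset in full, so it all attaches to the next syllable.
Between /e/ (V5) and /i/ (V6): cluster /nll/ — the longest permitted-onset suffix is /l/; onset = /l/, preceding coda = /nl/.
Result: gwelp.dlub.gif.gu.dlenl.ligf.
Mapping each syllable to C/V: /gwelp/ → CCVCC, /dlub/ → CCVC, /gif/ → CVC, /gu/ → CV, /dlenl/ → CCVCC, /ligf/ → CVCC.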